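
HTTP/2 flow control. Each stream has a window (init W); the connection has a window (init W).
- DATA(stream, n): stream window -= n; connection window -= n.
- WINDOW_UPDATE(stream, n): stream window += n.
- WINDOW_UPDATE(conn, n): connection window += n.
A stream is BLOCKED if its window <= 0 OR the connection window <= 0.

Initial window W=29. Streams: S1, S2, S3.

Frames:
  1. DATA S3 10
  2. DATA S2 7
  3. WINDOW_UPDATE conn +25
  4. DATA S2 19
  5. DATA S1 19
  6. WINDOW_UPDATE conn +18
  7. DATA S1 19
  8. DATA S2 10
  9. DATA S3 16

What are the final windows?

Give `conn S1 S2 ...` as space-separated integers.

Op 1: conn=19 S1=29 S2=29 S3=19 blocked=[]
Op 2: conn=12 S1=29 S2=22 S3=19 blocked=[]
Op 3: conn=37 S1=29 S2=22 S3=19 blocked=[]
Op 4: conn=18 S1=29 S2=3 S3=19 blocked=[]
Op 5: conn=-1 S1=10 S2=3 S3=19 blocked=[1, 2, 3]
Op 6: conn=17 S1=10 S2=3 S3=19 blocked=[]
Op 7: conn=-2 S1=-9 S2=3 S3=19 blocked=[1, 2, 3]
Op 8: conn=-12 S1=-9 S2=-7 S3=19 blocked=[1, 2, 3]
Op 9: conn=-28 S1=-9 S2=-7 S3=3 blocked=[1, 2, 3]

Answer: -28 -9 -7 3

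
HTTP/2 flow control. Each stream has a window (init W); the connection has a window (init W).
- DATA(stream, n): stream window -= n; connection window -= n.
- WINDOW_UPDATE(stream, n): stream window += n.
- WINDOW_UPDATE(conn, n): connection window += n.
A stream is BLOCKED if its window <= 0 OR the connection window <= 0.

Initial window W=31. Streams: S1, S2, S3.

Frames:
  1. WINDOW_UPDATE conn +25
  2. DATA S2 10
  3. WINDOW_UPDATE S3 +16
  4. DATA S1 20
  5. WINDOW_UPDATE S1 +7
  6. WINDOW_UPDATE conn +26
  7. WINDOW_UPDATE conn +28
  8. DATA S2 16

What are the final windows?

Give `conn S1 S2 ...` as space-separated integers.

Answer: 64 18 5 47

Derivation:
Op 1: conn=56 S1=31 S2=31 S3=31 blocked=[]
Op 2: conn=46 S1=31 S2=21 S3=31 blocked=[]
Op 3: conn=46 S1=31 S2=21 S3=47 blocked=[]
Op 4: conn=26 S1=11 S2=21 S3=47 blocked=[]
Op 5: conn=26 S1=18 S2=21 S3=47 blocked=[]
Op 6: conn=52 S1=18 S2=21 S3=47 blocked=[]
Op 7: conn=80 S1=18 S2=21 S3=47 blocked=[]
Op 8: conn=64 S1=18 S2=5 S3=47 blocked=[]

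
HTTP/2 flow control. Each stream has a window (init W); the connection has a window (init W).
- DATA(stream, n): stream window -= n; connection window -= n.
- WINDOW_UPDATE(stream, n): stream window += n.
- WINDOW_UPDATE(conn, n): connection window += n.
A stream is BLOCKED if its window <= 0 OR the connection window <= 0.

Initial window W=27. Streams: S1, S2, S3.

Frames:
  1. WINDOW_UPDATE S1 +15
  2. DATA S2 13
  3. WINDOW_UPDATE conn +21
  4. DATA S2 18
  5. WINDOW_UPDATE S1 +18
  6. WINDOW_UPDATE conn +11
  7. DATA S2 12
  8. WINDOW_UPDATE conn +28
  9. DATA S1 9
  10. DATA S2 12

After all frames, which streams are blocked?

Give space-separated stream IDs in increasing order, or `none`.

Op 1: conn=27 S1=42 S2=27 S3=27 blocked=[]
Op 2: conn=14 S1=42 S2=14 S3=27 blocked=[]
Op 3: conn=35 S1=42 S2=14 S3=27 blocked=[]
Op 4: conn=17 S1=42 S2=-4 S3=27 blocked=[2]
Op 5: conn=17 S1=60 S2=-4 S3=27 blocked=[2]
Op 6: conn=28 S1=60 S2=-4 S3=27 blocked=[2]
Op 7: conn=16 S1=60 S2=-16 S3=27 blocked=[2]
Op 8: conn=44 S1=60 S2=-16 S3=27 blocked=[2]
Op 9: conn=35 S1=51 S2=-16 S3=27 blocked=[2]
Op 10: conn=23 S1=51 S2=-28 S3=27 blocked=[2]

Answer: S2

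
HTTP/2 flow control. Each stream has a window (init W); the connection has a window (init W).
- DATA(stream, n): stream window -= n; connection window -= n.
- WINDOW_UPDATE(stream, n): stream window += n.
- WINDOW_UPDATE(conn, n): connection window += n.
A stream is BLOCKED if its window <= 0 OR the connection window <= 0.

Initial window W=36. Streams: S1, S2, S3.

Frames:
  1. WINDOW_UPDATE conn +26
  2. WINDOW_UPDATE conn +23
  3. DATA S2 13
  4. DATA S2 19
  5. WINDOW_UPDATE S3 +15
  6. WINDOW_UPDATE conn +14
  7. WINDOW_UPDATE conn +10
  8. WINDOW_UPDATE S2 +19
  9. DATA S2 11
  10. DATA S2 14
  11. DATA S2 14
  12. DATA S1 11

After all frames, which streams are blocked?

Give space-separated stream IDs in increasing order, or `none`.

Answer: S2

Derivation:
Op 1: conn=62 S1=36 S2=36 S3=36 blocked=[]
Op 2: conn=85 S1=36 S2=36 S3=36 blocked=[]
Op 3: conn=72 S1=36 S2=23 S3=36 blocked=[]
Op 4: conn=53 S1=36 S2=4 S3=36 blocked=[]
Op 5: conn=53 S1=36 S2=4 S3=51 blocked=[]
Op 6: conn=67 S1=36 S2=4 S3=51 blocked=[]
Op 7: conn=77 S1=36 S2=4 S3=51 blocked=[]
Op 8: conn=77 S1=36 S2=23 S3=51 blocked=[]
Op 9: conn=66 S1=36 S2=12 S3=51 blocked=[]
Op 10: conn=52 S1=36 S2=-2 S3=51 blocked=[2]
Op 11: conn=38 S1=36 S2=-16 S3=51 blocked=[2]
Op 12: conn=27 S1=25 S2=-16 S3=51 blocked=[2]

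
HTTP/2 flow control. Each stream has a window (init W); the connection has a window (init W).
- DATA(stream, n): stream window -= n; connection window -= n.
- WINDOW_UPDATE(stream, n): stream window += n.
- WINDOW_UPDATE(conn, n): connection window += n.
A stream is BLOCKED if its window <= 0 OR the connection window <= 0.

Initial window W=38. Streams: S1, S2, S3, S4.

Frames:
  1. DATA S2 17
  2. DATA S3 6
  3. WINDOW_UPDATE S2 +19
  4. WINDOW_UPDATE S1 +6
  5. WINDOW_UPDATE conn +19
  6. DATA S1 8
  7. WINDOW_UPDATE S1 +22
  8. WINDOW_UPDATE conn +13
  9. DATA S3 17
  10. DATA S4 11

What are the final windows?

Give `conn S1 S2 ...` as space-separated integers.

Answer: 11 58 40 15 27

Derivation:
Op 1: conn=21 S1=38 S2=21 S3=38 S4=38 blocked=[]
Op 2: conn=15 S1=38 S2=21 S3=32 S4=38 blocked=[]
Op 3: conn=15 S1=38 S2=40 S3=32 S4=38 blocked=[]
Op 4: conn=15 S1=44 S2=40 S3=32 S4=38 blocked=[]
Op 5: conn=34 S1=44 S2=40 S3=32 S4=38 blocked=[]
Op 6: conn=26 S1=36 S2=40 S3=32 S4=38 blocked=[]
Op 7: conn=26 S1=58 S2=40 S3=32 S4=38 blocked=[]
Op 8: conn=39 S1=58 S2=40 S3=32 S4=38 blocked=[]
Op 9: conn=22 S1=58 S2=40 S3=15 S4=38 blocked=[]
Op 10: conn=11 S1=58 S2=40 S3=15 S4=27 blocked=[]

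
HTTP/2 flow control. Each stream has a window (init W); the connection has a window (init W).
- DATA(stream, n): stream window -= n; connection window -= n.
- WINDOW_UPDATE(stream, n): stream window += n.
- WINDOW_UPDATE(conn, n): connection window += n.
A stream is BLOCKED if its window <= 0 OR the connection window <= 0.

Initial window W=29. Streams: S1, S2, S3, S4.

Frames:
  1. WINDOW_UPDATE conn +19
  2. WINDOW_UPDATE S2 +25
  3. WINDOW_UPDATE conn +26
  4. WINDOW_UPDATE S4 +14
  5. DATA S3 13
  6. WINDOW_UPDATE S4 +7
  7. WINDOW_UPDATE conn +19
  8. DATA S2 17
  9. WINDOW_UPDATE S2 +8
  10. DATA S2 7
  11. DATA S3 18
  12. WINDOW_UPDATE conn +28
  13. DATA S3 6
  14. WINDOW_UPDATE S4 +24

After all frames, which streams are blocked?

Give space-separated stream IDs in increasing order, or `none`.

Answer: S3

Derivation:
Op 1: conn=48 S1=29 S2=29 S3=29 S4=29 blocked=[]
Op 2: conn=48 S1=29 S2=54 S3=29 S4=29 blocked=[]
Op 3: conn=74 S1=29 S2=54 S3=29 S4=29 blocked=[]
Op 4: conn=74 S1=29 S2=54 S3=29 S4=43 blocked=[]
Op 5: conn=61 S1=29 S2=54 S3=16 S4=43 blocked=[]
Op 6: conn=61 S1=29 S2=54 S3=16 S4=50 blocked=[]
Op 7: conn=80 S1=29 S2=54 S3=16 S4=50 blocked=[]
Op 8: conn=63 S1=29 S2=37 S3=16 S4=50 blocked=[]
Op 9: conn=63 S1=29 S2=45 S3=16 S4=50 blocked=[]
Op 10: conn=56 S1=29 S2=38 S3=16 S4=50 blocked=[]
Op 11: conn=38 S1=29 S2=38 S3=-2 S4=50 blocked=[3]
Op 12: conn=66 S1=29 S2=38 S3=-2 S4=50 blocked=[3]
Op 13: conn=60 S1=29 S2=38 S3=-8 S4=50 blocked=[3]
Op 14: conn=60 S1=29 S2=38 S3=-8 S4=74 blocked=[3]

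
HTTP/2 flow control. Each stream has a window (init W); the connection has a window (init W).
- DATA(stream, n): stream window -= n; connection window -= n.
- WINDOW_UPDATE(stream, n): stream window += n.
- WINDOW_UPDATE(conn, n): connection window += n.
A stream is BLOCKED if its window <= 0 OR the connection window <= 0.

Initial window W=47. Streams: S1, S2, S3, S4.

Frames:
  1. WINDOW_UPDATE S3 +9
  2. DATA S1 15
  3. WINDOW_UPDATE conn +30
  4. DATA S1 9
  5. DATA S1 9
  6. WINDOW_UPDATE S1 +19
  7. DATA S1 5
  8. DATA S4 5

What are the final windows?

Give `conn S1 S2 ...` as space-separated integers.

Op 1: conn=47 S1=47 S2=47 S3=56 S4=47 blocked=[]
Op 2: conn=32 S1=32 S2=47 S3=56 S4=47 blocked=[]
Op 3: conn=62 S1=32 S2=47 S3=56 S4=47 blocked=[]
Op 4: conn=53 S1=23 S2=47 S3=56 S4=47 blocked=[]
Op 5: conn=44 S1=14 S2=47 S3=56 S4=47 blocked=[]
Op 6: conn=44 S1=33 S2=47 S3=56 S4=47 blocked=[]
Op 7: conn=39 S1=28 S2=47 S3=56 S4=47 blocked=[]
Op 8: conn=34 S1=28 S2=47 S3=56 S4=42 blocked=[]

Answer: 34 28 47 56 42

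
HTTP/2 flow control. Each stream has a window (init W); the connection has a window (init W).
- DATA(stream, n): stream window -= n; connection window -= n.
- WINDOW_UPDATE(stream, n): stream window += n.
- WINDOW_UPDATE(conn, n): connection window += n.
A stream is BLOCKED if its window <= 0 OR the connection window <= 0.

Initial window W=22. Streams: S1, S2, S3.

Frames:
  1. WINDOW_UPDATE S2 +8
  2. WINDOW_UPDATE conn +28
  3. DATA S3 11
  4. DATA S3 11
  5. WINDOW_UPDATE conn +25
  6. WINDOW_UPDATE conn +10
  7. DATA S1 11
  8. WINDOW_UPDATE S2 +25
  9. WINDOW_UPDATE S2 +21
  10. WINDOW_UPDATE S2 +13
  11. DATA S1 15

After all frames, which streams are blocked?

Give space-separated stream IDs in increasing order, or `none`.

Answer: S1 S3

Derivation:
Op 1: conn=22 S1=22 S2=30 S3=22 blocked=[]
Op 2: conn=50 S1=22 S2=30 S3=22 blocked=[]
Op 3: conn=39 S1=22 S2=30 S3=11 blocked=[]
Op 4: conn=28 S1=22 S2=30 S3=0 blocked=[3]
Op 5: conn=53 S1=22 S2=30 S3=0 blocked=[3]
Op 6: conn=63 S1=22 S2=30 S3=0 blocked=[3]
Op 7: conn=52 S1=11 S2=30 S3=0 blocked=[3]
Op 8: conn=52 S1=11 S2=55 S3=0 blocked=[3]
Op 9: conn=52 S1=11 S2=76 S3=0 blocked=[3]
Op 10: conn=52 S1=11 S2=89 S3=0 blocked=[3]
Op 11: conn=37 S1=-4 S2=89 S3=0 blocked=[1, 3]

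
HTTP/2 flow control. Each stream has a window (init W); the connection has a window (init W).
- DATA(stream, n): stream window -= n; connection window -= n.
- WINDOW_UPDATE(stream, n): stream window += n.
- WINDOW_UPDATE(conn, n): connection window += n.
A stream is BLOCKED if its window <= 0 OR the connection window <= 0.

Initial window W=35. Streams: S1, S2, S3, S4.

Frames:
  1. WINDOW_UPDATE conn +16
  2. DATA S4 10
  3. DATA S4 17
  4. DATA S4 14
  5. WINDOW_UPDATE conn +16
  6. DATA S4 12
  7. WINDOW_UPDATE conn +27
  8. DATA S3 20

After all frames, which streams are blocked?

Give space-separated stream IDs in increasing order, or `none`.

Answer: S4

Derivation:
Op 1: conn=51 S1=35 S2=35 S3=35 S4=35 blocked=[]
Op 2: conn=41 S1=35 S2=35 S3=35 S4=25 blocked=[]
Op 3: conn=24 S1=35 S2=35 S3=35 S4=8 blocked=[]
Op 4: conn=10 S1=35 S2=35 S3=35 S4=-6 blocked=[4]
Op 5: conn=26 S1=35 S2=35 S3=35 S4=-6 blocked=[4]
Op 6: conn=14 S1=35 S2=35 S3=35 S4=-18 blocked=[4]
Op 7: conn=41 S1=35 S2=35 S3=35 S4=-18 blocked=[4]
Op 8: conn=21 S1=35 S2=35 S3=15 S4=-18 blocked=[4]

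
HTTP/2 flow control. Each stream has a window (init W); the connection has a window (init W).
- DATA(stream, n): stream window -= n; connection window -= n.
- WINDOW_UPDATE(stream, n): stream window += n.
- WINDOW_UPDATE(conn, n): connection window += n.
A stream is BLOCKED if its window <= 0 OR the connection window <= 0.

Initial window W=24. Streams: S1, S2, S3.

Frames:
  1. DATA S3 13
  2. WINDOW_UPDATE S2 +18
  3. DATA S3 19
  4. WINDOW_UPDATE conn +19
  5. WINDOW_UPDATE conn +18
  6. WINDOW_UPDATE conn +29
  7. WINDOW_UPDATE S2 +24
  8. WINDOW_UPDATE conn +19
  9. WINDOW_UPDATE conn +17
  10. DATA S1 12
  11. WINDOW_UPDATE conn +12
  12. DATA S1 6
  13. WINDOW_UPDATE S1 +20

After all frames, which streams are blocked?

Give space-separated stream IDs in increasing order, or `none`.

Answer: S3

Derivation:
Op 1: conn=11 S1=24 S2=24 S3=11 blocked=[]
Op 2: conn=11 S1=24 S2=42 S3=11 blocked=[]
Op 3: conn=-8 S1=24 S2=42 S3=-8 blocked=[1, 2, 3]
Op 4: conn=11 S1=24 S2=42 S3=-8 blocked=[3]
Op 5: conn=29 S1=24 S2=42 S3=-8 blocked=[3]
Op 6: conn=58 S1=24 S2=42 S3=-8 blocked=[3]
Op 7: conn=58 S1=24 S2=66 S3=-8 blocked=[3]
Op 8: conn=77 S1=24 S2=66 S3=-8 blocked=[3]
Op 9: conn=94 S1=24 S2=66 S3=-8 blocked=[3]
Op 10: conn=82 S1=12 S2=66 S3=-8 blocked=[3]
Op 11: conn=94 S1=12 S2=66 S3=-8 blocked=[3]
Op 12: conn=88 S1=6 S2=66 S3=-8 blocked=[3]
Op 13: conn=88 S1=26 S2=66 S3=-8 blocked=[3]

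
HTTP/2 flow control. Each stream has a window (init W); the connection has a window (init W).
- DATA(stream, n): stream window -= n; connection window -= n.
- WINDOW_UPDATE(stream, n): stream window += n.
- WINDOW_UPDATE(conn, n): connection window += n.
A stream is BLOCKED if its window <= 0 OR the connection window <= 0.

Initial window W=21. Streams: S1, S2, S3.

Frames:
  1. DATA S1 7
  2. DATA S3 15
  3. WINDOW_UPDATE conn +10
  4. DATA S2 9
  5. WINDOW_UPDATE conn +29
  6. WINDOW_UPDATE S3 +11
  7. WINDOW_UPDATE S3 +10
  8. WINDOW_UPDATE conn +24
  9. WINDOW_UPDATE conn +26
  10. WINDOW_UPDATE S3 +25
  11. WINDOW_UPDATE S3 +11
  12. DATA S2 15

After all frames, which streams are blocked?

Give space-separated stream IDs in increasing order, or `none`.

Op 1: conn=14 S1=14 S2=21 S3=21 blocked=[]
Op 2: conn=-1 S1=14 S2=21 S3=6 blocked=[1, 2, 3]
Op 3: conn=9 S1=14 S2=21 S3=6 blocked=[]
Op 4: conn=0 S1=14 S2=12 S3=6 blocked=[1, 2, 3]
Op 5: conn=29 S1=14 S2=12 S3=6 blocked=[]
Op 6: conn=29 S1=14 S2=12 S3=17 blocked=[]
Op 7: conn=29 S1=14 S2=12 S3=27 blocked=[]
Op 8: conn=53 S1=14 S2=12 S3=27 blocked=[]
Op 9: conn=79 S1=14 S2=12 S3=27 blocked=[]
Op 10: conn=79 S1=14 S2=12 S3=52 blocked=[]
Op 11: conn=79 S1=14 S2=12 S3=63 blocked=[]
Op 12: conn=64 S1=14 S2=-3 S3=63 blocked=[2]

Answer: S2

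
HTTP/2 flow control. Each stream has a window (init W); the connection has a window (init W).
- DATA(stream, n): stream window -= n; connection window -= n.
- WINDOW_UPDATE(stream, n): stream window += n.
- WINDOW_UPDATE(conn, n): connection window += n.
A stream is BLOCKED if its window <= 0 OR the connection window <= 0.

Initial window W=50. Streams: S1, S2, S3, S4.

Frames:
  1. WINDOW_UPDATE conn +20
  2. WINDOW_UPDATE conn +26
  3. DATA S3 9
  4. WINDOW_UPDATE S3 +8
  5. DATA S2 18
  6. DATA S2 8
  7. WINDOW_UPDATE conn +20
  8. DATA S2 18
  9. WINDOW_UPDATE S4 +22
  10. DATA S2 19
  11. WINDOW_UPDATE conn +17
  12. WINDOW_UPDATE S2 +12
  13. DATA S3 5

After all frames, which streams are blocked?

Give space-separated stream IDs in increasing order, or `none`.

Op 1: conn=70 S1=50 S2=50 S3=50 S4=50 blocked=[]
Op 2: conn=96 S1=50 S2=50 S3=50 S4=50 blocked=[]
Op 3: conn=87 S1=50 S2=50 S3=41 S4=50 blocked=[]
Op 4: conn=87 S1=50 S2=50 S3=49 S4=50 blocked=[]
Op 5: conn=69 S1=50 S2=32 S3=49 S4=50 blocked=[]
Op 6: conn=61 S1=50 S2=24 S3=49 S4=50 blocked=[]
Op 7: conn=81 S1=50 S2=24 S3=49 S4=50 blocked=[]
Op 8: conn=63 S1=50 S2=6 S3=49 S4=50 blocked=[]
Op 9: conn=63 S1=50 S2=6 S3=49 S4=72 blocked=[]
Op 10: conn=44 S1=50 S2=-13 S3=49 S4=72 blocked=[2]
Op 11: conn=61 S1=50 S2=-13 S3=49 S4=72 blocked=[2]
Op 12: conn=61 S1=50 S2=-1 S3=49 S4=72 blocked=[2]
Op 13: conn=56 S1=50 S2=-1 S3=44 S4=72 blocked=[2]

Answer: S2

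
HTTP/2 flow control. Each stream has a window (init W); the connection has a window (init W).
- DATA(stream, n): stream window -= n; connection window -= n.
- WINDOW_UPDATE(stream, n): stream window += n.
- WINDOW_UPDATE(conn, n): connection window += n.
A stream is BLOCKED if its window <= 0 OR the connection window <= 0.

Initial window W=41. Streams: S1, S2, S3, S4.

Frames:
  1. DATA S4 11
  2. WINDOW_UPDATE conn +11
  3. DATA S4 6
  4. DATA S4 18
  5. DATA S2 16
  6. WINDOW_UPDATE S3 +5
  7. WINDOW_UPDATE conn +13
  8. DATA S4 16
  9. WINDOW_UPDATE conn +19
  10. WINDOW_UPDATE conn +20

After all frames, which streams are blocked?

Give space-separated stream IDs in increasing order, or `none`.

Answer: S4

Derivation:
Op 1: conn=30 S1=41 S2=41 S3=41 S4=30 blocked=[]
Op 2: conn=41 S1=41 S2=41 S3=41 S4=30 blocked=[]
Op 3: conn=35 S1=41 S2=41 S3=41 S4=24 blocked=[]
Op 4: conn=17 S1=41 S2=41 S3=41 S4=6 blocked=[]
Op 5: conn=1 S1=41 S2=25 S3=41 S4=6 blocked=[]
Op 6: conn=1 S1=41 S2=25 S3=46 S4=6 blocked=[]
Op 7: conn=14 S1=41 S2=25 S3=46 S4=6 blocked=[]
Op 8: conn=-2 S1=41 S2=25 S3=46 S4=-10 blocked=[1, 2, 3, 4]
Op 9: conn=17 S1=41 S2=25 S3=46 S4=-10 blocked=[4]
Op 10: conn=37 S1=41 S2=25 S3=46 S4=-10 blocked=[4]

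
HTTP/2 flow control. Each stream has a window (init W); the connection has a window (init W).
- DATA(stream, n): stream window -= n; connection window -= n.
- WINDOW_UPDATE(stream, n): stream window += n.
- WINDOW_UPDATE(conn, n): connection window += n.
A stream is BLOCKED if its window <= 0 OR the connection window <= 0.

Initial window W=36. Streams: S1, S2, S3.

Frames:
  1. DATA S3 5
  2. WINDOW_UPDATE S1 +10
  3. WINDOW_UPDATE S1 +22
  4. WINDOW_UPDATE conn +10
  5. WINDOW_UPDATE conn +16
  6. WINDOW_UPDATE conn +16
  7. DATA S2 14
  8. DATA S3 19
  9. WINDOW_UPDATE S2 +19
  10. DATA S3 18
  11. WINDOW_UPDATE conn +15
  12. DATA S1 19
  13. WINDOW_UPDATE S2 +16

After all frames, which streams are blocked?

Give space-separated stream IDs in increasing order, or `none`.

Answer: S3

Derivation:
Op 1: conn=31 S1=36 S2=36 S3=31 blocked=[]
Op 2: conn=31 S1=46 S2=36 S3=31 blocked=[]
Op 3: conn=31 S1=68 S2=36 S3=31 blocked=[]
Op 4: conn=41 S1=68 S2=36 S3=31 blocked=[]
Op 5: conn=57 S1=68 S2=36 S3=31 blocked=[]
Op 6: conn=73 S1=68 S2=36 S3=31 blocked=[]
Op 7: conn=59 S1=68 S2=22 S3=31 blocked=[]
Op 8: conn=40 S1=68 S2=22 S3=12 blocked=[]
Op 9: conn=40 S1=68 S2=41 S3=12 blocked=[]
Op 10: conn=22 S1=68 S2=41 S3=-6 blocked=[3]
Op 11: conn=37 S1=68 S2=41 S3=-6 blocked=[3]
Op 12: conn=18 S1=49 S2=41 S3=-6 blocked=[3]
Op 13: conn=18 S1=49 S2=57 S3=-6 blocked=[3]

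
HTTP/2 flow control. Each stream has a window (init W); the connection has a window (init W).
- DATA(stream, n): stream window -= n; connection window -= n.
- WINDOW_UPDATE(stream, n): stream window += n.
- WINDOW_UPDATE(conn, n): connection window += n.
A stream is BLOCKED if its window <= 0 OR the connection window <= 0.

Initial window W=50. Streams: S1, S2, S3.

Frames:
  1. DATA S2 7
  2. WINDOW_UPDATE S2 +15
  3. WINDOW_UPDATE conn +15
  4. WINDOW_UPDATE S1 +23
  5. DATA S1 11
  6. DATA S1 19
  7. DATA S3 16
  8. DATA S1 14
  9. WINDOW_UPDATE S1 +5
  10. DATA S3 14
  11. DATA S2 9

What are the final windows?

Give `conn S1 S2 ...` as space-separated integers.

Op 1: conn=43 S1=50 S2=43 S3=50 blocked=[]
Op 2: conn=43 S1=50 S2=58 S3=50 blocked=[]
Op 3: conn=58 S1=50 S2=58 S3=50 blocked=[]
Op 4: conn=58 S1=73 S2=58 S3=50 blocked=[]
Op 5: conn=47 S1=62 S2=58 S3=50 blocked=[]
Op 6: conn=28 S1=43 S2=58 S3=50 blocked=[]
Op 7: conn=12 S1=43 S2=58 S3=34 blocked=[]
Op 8: conn=-2 S1=29 S2=58 S3=34 blocked=[1, 2, 3]
Op 9: conn=-2 S1=34 S2=58 S3=34 blocked=[1, 2, 3]
Op 10: conn=-16 S1=34 S2=58 S3=20 blocked=[1, 2, 3]
Op 11: conn=-25 S1=34 S2=49 S3=20 blocked=[1, 2, 3]

Answer: -25 34 49 20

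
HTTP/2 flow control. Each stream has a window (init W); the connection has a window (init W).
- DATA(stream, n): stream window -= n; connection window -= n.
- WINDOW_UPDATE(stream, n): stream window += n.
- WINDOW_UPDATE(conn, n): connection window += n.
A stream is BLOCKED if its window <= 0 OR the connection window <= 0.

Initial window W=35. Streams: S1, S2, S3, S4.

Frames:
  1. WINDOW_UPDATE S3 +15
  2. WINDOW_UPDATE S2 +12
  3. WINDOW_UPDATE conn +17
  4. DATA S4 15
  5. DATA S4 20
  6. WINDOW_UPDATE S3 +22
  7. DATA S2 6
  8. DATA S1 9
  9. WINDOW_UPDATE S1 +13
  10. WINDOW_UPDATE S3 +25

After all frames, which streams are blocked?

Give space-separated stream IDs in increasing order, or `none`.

Op 1: conn=35 S1=35 S2=35 S3=50 S4=35 blocked=[]
Op 2: conn=35 S1=35 S2=47 S3=50 S4=35 blocked=[]
Op 3: conn=52 S1=35 S2=47 S3=50 S4=35 blocked=[]
Op 4: conn=37 S1=35 S2=47 S3=50 S4=20 blocked=[]
Op 5: conn=17 S1=35 S2=47 S3=50 S4=0 blocked=[4]
Op 6: conn=17 S1=35 S2=47 S3=72 S4=0 blocked=[4]
Op 7: conn=11 S1=35 S2=41 S3=72 S4=0 blocked=[4]
Op 8: conn=2 S1=26 S2=41 S3=72 S4=0 blocked=[4]
Op 9: conn=2 S1=39 S2=41 S3=72 S4=0 blocked=[4]
Op 10: conn=2 S1=39 S2=41 S3=97 S4=0 blocked=[4]

Answer: S4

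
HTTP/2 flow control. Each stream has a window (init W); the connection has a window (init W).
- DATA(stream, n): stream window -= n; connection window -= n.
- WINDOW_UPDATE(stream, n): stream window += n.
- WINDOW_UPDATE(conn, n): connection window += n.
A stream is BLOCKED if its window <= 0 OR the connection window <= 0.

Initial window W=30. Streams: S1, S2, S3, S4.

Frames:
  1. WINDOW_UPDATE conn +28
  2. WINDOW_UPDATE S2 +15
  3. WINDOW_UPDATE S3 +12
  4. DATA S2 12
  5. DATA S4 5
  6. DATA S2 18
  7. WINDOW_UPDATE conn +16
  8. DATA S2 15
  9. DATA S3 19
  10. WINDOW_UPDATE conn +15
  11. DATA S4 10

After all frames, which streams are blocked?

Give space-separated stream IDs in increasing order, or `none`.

Op 1: conn=58 S1=30 S2=30 S3=30 S4=30 blocked=[]
Op 2: conn=58 S1=30 S2=45 S3=30 S4=30 blocked=[]
Op 3: conn=58 S1=30 S2=45 S3=42 S4=30 blocked=[]
Op 4: conn=46 S1=30 S2=33 S3=42 S4=30 blocked=[]
Op 5: conn=41 S1=30 S2=33 S3=42 S4=25 blocked=[]
Op 6: conn=23 S1=30 S2=15 S3=42 S4=25 blocked=[]
Op 7: conn=39 S1=30 S2=15 S3=42 S4=25 blocked=[]
Op 8: conn=24 S1=30 S2=0 S3=42 S4=25 blocked=[2]
Op 9: conn=5 S1=30 S2=0 S3=23 S4=25 blocked=[2]
Op 10: conn=20 S1=30 S2=0 S3=23 S4=25 blocked=[2]
Op 11: conn=10 S1=30 S2=0 S3=23 S4=15 blocked=[2]

Answer: S2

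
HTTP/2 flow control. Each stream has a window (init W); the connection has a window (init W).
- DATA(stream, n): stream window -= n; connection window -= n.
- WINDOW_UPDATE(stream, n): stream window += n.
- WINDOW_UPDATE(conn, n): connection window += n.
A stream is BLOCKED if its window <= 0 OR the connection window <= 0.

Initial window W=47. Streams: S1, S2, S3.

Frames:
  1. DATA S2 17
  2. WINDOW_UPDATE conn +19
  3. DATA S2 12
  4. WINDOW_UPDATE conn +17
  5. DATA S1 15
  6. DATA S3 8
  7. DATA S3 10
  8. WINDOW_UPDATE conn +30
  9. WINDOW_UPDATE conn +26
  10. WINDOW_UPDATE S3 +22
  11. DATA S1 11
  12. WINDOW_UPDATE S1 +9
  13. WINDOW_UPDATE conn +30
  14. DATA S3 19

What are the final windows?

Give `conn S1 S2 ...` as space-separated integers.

Answer: 77 30 18 32

Derivation:
Op 1: conn=30 S1=47 S2=30 S3=47 blocked=[]
Op 2: conn=49 S1=47 S2=30 S3=47 blocked=[]
Op 3: conn=37 S1=47 S2=18 S3=47 blocked=[]
Op 4: conn=54 S1=47 S2=18 S3=47 blocked=[]
Op 5: conn=39 S1=32 S2=18 S3=47 blocked=[]
Op 6: conn=31 S1=32 S2=18 S3=39 blocked=[]
Op 7: conn=21 S1=32 S2=18 S3=29 blocked=[]
Op 8: conn=51 S1=32 S2=18 S3=29 blocked=[]
Op 9: conn=77 S1=32 S2=18 S3=29 blocked=[]
Op 10: conn=77 S1=32 S2=18 S3=51 blocked=[]
Op 11: conn=66 S1=21 S2=18 S3=51 blocked=[]
Op 12: conn=66 S1=30 S2=18 S3=51 blocked=[]
Op 13: conn=96 S1=30 S2=18 S3=51 blocked=[]
Op 14: conn=77 S1=30 S2=18 S3=32 blocked=[]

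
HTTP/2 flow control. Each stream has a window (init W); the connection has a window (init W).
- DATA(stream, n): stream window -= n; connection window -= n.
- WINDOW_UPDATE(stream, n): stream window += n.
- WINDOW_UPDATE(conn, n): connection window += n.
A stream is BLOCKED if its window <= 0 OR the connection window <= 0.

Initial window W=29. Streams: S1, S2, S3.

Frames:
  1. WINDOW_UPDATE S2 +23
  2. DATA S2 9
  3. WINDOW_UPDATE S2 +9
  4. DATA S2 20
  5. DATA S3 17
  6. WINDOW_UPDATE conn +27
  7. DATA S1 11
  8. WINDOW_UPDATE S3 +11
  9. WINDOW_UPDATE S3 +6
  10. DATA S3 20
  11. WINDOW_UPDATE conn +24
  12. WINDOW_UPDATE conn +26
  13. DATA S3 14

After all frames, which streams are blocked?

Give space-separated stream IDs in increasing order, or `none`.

Op 1: conn=29 S1=29 S2=52 S3=29 blocked=[]
Op 2: conn=20 S1=29 S2=43 S3=29 blocked=[]
Op 3: conn=20 S1=29 S2=52 S3=29 blocked=[]
Op 4: conn=0 S1=29 S2=32 S3=29 blocked=[1, 2, 3]
Op 5: conn=-17 S1=29 S2=32 S3=12 blocked=[1, 2, 3]
Op 6: conn=10 S1=29 S2=32 S3=12 blocked=[]
Op 7: conn=-1 S1=18 S2=32 S3=12 blocked=[1, 2, 3]
Op 8: conn=-1 S1=18 S2=32 S3=23 blocked=[1, 2, 3]
Op 9: conn=-1 S1=18 S2=32 S3=29 blocked=[1, 2, 3]
Op 10: conn=-21 S1=18 S2=32 S3=9 blocked=[1, 2, 3]
Op 11: conn=3 S1=18 S2=32 S3=9 blocked=[]
Op 12: conn=29 S1=18 S2=32 S3=9 blocked=[]
Op 13: conn=15 S1=18 S2=32 S3=-5 blocked=[3]

Answer: S3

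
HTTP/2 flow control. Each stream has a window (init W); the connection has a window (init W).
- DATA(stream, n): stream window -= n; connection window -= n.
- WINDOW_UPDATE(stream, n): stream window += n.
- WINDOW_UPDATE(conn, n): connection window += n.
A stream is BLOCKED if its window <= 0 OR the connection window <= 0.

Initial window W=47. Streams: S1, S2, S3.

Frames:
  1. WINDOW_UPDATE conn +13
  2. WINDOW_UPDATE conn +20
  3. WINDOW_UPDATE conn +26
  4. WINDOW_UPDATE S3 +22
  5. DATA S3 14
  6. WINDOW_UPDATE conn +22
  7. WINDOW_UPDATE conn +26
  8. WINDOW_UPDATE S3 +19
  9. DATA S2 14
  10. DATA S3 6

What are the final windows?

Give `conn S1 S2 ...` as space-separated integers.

Op 1: conn=60 S1=47 S2=47 S3=47 blocked=[]
Op 2: conn=80 S1=47 S2=47 S3=47 blocked=[]
Op 3: conn=106 S1=47 S2=47 S3=47 blocked=[]
Op 4: conn=106 S1=47 S2=47 S3=69 blocked=[]
Op 5: conn=92 S1=47 S2=47 S3=55 blocked=[]
Op 6: conn=114 S1=47 S2=47 S3=55 blocked=[]
Op 7: conn=140 S1=47 S2=47 S3=55 blocked=[]
Op 8: conn=140 S1=47 S2=47 S3=74 blocked=[]
Op 9: conn=126 S1=47 S2=33 S3=74 blocked=[]
Op 10: conn=120 S1=47 S2=33 S3=68 blocked=[]

Answer: 120 47 33 68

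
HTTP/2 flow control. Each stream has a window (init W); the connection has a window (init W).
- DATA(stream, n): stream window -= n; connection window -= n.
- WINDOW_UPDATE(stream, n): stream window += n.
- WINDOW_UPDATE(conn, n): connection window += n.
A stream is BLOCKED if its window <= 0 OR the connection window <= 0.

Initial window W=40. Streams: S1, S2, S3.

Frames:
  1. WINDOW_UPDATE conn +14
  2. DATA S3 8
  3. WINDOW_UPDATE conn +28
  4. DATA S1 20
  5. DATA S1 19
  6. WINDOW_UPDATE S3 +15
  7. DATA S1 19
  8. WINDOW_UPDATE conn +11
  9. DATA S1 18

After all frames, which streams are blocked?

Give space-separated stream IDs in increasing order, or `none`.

Op 1: conn=54 S1=40 S2=40 S3=40 blocked=[]
Op 2: conn=46 S1=40 S2=40 S3=32 blocked=[]
Op 3: conn=74 S1=40 S2=40 S3=32 blocked=[]
Op 4: conn=54 S1=20 S2=40 S3=32 blocked=[]
Op 5: conn=35 S1=1 S2=40 S3=32 blocked=[]
Op 6: conn=35 S1=1 S2=40 S3=47 blocked=[]
Op 7: conn=16 S1=-18 S2=40 S3=47 blocked=[1]
Op 8: conn=27 S1=-18 S2=40 S3=47 blocked=[1]
Op 9: conn=9 S1=-36 S2=40 S3=47 blocked=[1]

Answer: S1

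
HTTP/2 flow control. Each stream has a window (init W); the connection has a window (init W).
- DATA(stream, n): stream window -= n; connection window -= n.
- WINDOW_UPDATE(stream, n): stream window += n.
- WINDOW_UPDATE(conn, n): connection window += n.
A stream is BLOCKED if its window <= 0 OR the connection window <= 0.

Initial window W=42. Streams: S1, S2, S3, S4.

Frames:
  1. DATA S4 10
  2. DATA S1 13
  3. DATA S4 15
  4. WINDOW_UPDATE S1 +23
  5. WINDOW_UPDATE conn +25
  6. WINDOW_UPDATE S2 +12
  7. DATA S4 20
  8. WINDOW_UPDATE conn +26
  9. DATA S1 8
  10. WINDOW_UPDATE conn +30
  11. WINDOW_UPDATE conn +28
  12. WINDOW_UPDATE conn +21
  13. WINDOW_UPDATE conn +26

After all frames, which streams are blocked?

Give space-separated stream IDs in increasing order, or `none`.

Answer: S4

Derivation:
Op 1: conn=32 S1=42 S2=42 S3=42 S4=32 blocked=[]
Op 2: conn=19 S1=29 S2=42 S3=42 S4=32 blocked=[]
Op 3: conn=4 S1=29 S2=42 S3=42 S4=17 blocked=[]
Op 4: conn=4 S1=52 S2=42 S3=42 S4=17 blocked=[]
Op 5: conn=29 S1=52 S2=42 S3=42 S4=17 blocked=[]
Op 6: conn=29 S1=52 S2=54 S3=42 S4=17 blocked=[]
Op 7: conn=9 S1=52 S2=54 S3=42 S4=-3 blocked=[4]
Op 8: conn=35 S1=52 S2=54 S3=42 S4=-3 blocked=[4]
Op 9: conn=27 S1=44 S2=54 S3=42 S4=-3 blocked=[4]
Op 10: conn=57 S1=44 S2=54 S3=42 S4=-3 blocked=[4]
Op 11: conn=85 S1=44 S2=54 S3=42 S4=-3 blocked=[4]
Op 12: conn=106 S1=44 S2=54 S3=42 S4=-3 blocked=[4]
Op 13: conn=132 S1=44 S2=54 S3=42 S4=-3 blocked=[4]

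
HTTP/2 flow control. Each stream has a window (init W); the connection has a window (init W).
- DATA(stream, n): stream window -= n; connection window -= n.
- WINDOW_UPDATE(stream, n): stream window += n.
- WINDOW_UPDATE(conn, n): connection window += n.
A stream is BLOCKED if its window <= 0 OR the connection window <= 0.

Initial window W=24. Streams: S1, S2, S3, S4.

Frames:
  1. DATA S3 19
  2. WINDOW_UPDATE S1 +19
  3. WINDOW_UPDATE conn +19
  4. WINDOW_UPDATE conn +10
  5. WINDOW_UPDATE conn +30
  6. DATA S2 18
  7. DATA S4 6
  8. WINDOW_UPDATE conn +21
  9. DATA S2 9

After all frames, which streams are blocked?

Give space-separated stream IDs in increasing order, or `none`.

Answer: S2

Derivation:
Op 1: conn=5 S1=24 S2=24 S3=5 S4=24 blocked=[]
Op 2: conn=5 S1=43 S2=24 S3=5 S4=24 blocked=[]
Op 3: conn=24 S1=43 S2=24 S3=5 S4=24 blocked=[]
Op 4: conn=34 S1=43 S2=24 S3=5 S4=24 blocked=[]
Op 5: conn=64 S1=43 S2=24 S3=5 S4=24 blocked=[]
Op 6: conn=46 S1=43 S2=6 S3=5 S4=24 blocked=[]
Op 7: conn=40 S1=43 S2=6 S3=5 S4=18 blocked=[]
Op 8: conn=61 S1=43 S2=6 S3=5 S4=18 blocked=[]
Op 9: conn=52 S1=43 S2=-3 S3=5 S4=18 blocked=[2]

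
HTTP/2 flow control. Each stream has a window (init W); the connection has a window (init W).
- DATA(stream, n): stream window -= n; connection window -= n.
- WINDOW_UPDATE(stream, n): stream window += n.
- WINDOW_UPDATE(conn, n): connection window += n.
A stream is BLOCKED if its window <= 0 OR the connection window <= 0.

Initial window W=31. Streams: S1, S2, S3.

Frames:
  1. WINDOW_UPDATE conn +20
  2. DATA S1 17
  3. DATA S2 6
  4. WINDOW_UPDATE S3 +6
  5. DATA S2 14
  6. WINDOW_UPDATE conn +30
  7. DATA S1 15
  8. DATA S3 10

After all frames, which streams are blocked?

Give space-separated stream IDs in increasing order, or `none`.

Answer: S1

Derivation:
Op 1: conn=51 S1=31 S2=31 S3=31 blocked=[]
Op 2: conn=34 S1=14 S2=31 S3=31 blocked=[]
Op 3: conn=28 S1=14 S2=25 S3=31 blocked=[]
Op 4: conn=28 S1=14 S2=25 S3=37 blocked=[]
Op 5: conn=14 S1=14 S2=11 S3=37 blocked=[]
Op 6: conn=44 S1=14 S2=11 S3=37 blocked=[]
Op 7: conn=29 S1=-1 S2=11 S3=37 blocked=[1]
Op 8: conn=19 S1=-1 S2=11 S3=27 blocked=[1]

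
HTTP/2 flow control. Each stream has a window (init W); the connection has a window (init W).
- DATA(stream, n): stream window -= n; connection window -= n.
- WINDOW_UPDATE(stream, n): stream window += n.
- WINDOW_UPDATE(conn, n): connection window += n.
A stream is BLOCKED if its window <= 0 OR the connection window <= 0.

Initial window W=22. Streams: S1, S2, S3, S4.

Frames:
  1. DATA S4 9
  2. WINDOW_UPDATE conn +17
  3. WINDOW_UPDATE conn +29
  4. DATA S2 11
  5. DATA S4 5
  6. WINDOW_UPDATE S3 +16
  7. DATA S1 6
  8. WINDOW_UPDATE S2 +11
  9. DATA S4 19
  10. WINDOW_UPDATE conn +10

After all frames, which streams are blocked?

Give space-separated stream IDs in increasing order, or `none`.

Answer: S4

Derivation:
Op 1: conn=13 S1=22 S2=22 S3=22 S4=13 blocked=[]
Op 2: conn=30 S1=22 S2=22 S3=22 S4=13 blocked=[]
Op 3: conn=59 S1=22 S2=22 S3=22 S4=13 blocked=[]
Op 4: conn=48 S1=22 S2=11 S3=22 S4=13 blocked=[]
Op 5: conn=43 S1=22 S2=11 S3=22 S4=8 blocked=[]
Op 6: conn=43 S1=22 S2=11 S3=38 S4=8 blocked=[]
Op 7: conn=37 S1=16 S2=11 S3=38 S4=8 blocked=[]
Op 8: conn=37 S1=16 S2=22 S3=38 S4=8 blocked=[]
Op 9: conn=18 S1=16 S2=22 S3=38 S4=-11 blocked=[4]
Op 10: conn=28 S1=16 S2=22 S3=38 S4=-11 blocked=[4]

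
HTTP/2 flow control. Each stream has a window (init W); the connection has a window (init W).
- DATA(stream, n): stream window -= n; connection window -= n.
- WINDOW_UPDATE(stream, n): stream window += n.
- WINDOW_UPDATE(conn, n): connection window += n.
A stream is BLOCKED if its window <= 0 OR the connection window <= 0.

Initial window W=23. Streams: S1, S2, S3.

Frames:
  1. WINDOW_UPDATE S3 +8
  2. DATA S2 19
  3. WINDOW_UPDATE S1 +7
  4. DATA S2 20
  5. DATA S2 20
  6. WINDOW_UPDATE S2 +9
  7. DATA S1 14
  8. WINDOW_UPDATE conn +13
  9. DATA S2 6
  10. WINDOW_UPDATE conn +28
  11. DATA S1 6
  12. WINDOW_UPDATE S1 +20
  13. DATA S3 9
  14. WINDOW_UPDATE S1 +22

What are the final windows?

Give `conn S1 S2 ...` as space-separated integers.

Answer: -30 52 -33 22

Derivation:
Op 1: conn=23 S1=23 S2=23 S3=31 blocked=[]
Op 2: conn=4 S1=23 S2=4 S3=31 blocked=[]
Op 3: conn=4 S1=30 S2=4 S3=31 blocked=[]
Op 4: conn=-16 S1=30 S2=-16 S3=31 blocked=[1, 2, 3]
Op 5: conn=-36 S1=30 S2=-36 S3=31 blocked=[1, 2, 3]
Op 6: conn=-36 S1=30 S2=-27 S3=31 blocked=[1, 2, 3]
Op 7: conn=-50 S1=16 S2=-27 S3=31 blocked=[1, 2, 3]
Op 8: conn=-37 S1=16 S2=-27 S3=31 blocked=[1, 2, 3]
Op 9: conn=-43 S1=16 S2=-33 S3=31 blocked=[1, 2, 3]
Op 10: conn=-15 S1=16 S2=-33 S3=31 blocked=[1, 2, 3]
Op 11: conn=-21 S1=10 S2=-33 S3=31 blocked=[1, 2, 3]
Op 12: conn=-21 S1=30 S2=-33 S3=31 blocked=[1, 2, 3]
Op 13: conn=-30 S1=30 S2=-33 S3=22 blocked=[1, 2, 3]
Op 14: conn=-30 S1=52 S2=-33 S3=22 blocked=[1, 2, 3]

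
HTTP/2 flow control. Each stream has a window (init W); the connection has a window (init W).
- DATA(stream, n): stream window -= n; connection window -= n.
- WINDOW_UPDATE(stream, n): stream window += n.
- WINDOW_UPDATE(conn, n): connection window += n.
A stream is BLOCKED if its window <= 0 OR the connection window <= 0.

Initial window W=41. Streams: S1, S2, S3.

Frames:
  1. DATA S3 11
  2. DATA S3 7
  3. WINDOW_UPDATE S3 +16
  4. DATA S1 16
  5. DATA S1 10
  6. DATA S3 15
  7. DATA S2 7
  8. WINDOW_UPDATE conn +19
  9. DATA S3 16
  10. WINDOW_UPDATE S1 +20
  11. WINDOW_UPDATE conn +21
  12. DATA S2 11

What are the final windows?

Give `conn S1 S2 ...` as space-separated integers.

Op 1: conn=30 S1=41 S2=41 S3=30 blocked=[]
Op 2: conn=23 S1=41 S2=41 S3=23 blocked=[]
Op 3: conn=23 S1=41 S2=41 S3=39 blocked=[]
Op 4: conn=7 S1=25 S2=41 S3=39 blocked=[]
Op 5: conn=-3 S1=15 S2=41 S3=39 blocked=[1, 2, 3]
Op 6: conn=-18 S1=15 S2=41 S3=24 blocked=[1, 2, 3]
Op 7: conn=-25 S1=15 S2=34 S3=24 blocked=[1, 2, 3]
Op 8: conn=-6 S1=15 S2=34 S3=24 blocked=[1, 2, 3]
Op 9: conn=-22 S1=15 S2=34 S3=8 blocked=[1, 2, 3]
Op 10: conn=-22 S1=35 S2=34 S3=8 blocked=[1, 2, 3]
Op 11: conn=-1 S1=35 S2=34 S3=8 blocked=[1, 2, 3]
Op 12: conn=-12 S1=35 S2=23 S3=8 blocked=[1, 2, 3]

Answer: -12 35 23 8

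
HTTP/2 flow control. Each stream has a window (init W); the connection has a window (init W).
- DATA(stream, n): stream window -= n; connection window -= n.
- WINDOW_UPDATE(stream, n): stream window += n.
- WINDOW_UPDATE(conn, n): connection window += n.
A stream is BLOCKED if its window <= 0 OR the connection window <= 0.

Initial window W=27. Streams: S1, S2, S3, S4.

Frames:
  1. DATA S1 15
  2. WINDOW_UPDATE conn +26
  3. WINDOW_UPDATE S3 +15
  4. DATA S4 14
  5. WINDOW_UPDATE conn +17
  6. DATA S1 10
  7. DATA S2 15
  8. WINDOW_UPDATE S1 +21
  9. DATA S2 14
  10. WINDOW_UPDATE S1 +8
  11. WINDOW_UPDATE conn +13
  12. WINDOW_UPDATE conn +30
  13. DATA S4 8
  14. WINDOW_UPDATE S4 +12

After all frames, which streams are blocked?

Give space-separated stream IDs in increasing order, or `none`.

Answer: S2

Derivation:
Op 1: conn=12 S1=12 S2=27 S3=27 S4=27 blocked=[]
Op 2: conn=38 S1=12 S2=27 S3=27 S4=27 blocked=[]
Op 3: conn=38 S1=12 S2=27 S3=42 S4=27 blocked=[]
Op 4: conn=24 S1=12 S2=27 S3=42 S4=13 blocked=[]
Op 5: conn=41 S1=12 S2=27 S3=42 S4=13 blocked=[]
Op 6: conn=31 S1=2 S2=27 S3=42 S4=13 blocked=[]
Op 7: conn=16 S1=2 S2=12 S3=42 S4=13 blocked=[]
Op 8: conn=16 S1=23 S2=12 S3=42 S4=13 blocked=[]
Op 9: conn=2 S1=23 S2=-2 S3=42 S4=13 blocked=[2]
Op 10: conn=2 S1=31 S2=-2 S3=42 S4=13 blocked=[2]
Op 11: conn=15 S1=31 S2=-2 S3=42 S4=13 blocked=[2]
Op 12: conn=45 S1=31 S2=-2 S3=42 S4=13 blocked=[2]
Op 13: conn=37 S1=31 S2=-2 S3=42 S4=5 blocked=[2]
Op 14: conn=37 S1=31 S2=-2 S3=42 S4=17 blocked=[2]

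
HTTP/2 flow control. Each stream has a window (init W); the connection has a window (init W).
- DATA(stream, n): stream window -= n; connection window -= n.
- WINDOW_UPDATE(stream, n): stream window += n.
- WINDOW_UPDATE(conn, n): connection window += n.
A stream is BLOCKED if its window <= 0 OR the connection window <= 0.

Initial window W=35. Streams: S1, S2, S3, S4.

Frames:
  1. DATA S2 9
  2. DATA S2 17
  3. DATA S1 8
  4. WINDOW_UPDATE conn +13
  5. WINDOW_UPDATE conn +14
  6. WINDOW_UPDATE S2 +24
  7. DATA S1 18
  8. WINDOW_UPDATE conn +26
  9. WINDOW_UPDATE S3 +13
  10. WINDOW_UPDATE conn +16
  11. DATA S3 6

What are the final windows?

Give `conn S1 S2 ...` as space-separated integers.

Op 1: conn=26 S1=35 S2=26 S3=35 S4=35 blocked=[]
Op 2: conn=9 S1=35 S2=9 S3=35 S4=35 blocked=[]
Op 3: conn=1 S1=27 S2=9 S3=35 S4=35 blocked=[]
Op 4: conn=14 S1=27 S2=9 S3=35 S4=35 blocked=[]
Op 5: conn=28 S1=27 S2=9 S3=35 S4=35 blocked=[]
Op 6: conn=28 S1=27 S2=33 S3=35 S4=35 blocked=[]
Op 7: conn=10 S1=9 S2=33 S3=35 S4=35 blocked=[]
Op 8: conn=36 S1=9 S2=33 S3=35 S4=35 blocked=[]
Op 9: conn=36 S1=9 S2=33 S3=48 S4=35 blocked=[]
Op 10: conn=52 S1=9 S2=33 S3=48 S4=35 blocked=[]
Op 11: conn=46 S1=9 S2=33 S3=42 S4=35 blocked=[]

Answer: 46 9 33 42 35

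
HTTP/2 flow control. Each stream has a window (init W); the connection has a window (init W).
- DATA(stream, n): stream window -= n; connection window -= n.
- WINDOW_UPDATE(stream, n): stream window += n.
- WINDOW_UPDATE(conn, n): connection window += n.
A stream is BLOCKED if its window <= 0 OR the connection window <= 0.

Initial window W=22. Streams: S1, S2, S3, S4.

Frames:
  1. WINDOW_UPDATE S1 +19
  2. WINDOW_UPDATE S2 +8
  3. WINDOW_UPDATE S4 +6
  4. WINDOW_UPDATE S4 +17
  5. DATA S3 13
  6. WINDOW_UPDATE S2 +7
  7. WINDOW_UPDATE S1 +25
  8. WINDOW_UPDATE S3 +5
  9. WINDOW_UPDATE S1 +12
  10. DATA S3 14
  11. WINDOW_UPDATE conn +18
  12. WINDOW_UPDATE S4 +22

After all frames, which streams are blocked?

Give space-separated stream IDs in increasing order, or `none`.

Answer: S3

Derivation:
Op 1: conn=22 S1=41 S2=22 S3=22 S4=22 blocked=[]
Op 2: conn=22 S1=41 S2=30 S3=22 S4=22 blocked=[]
Op 3: conn=22 S1=41 S2=30 S3=22 S4=28 blocked=[]
Op 4: conn=22 S1=41 S2=30 S3=22 S4=45 blocked=[]
Op 5: conn=9 S1=41 S2=30 S3=9 S4=45 blocked=[]
Op 6: conn=9 S1=41 S2=37 S3=9 S4=45 blocked=[]
Op 7: conn=9 S1=66 S2=37 S3=9 S4=45 blocked=[]
Op 8: conn=9 S1=66 S2=37 S3=14 S4=45 blocked=[]
Op 9: conn=9 S1=78 S2=37 S3=14 S4=45 blocked=[]
Op 10: conn=-5 S1=78 S2=37 S3=0 S4=45 blocked=[1, 2, 3, 4]
Op 11: conn=13 S1=78 S2=37 S3=0 S4=45 blocked=[3]
Op 12: conn=13 S1=78 S2=37 S3=0 S4=67 blocked=[3]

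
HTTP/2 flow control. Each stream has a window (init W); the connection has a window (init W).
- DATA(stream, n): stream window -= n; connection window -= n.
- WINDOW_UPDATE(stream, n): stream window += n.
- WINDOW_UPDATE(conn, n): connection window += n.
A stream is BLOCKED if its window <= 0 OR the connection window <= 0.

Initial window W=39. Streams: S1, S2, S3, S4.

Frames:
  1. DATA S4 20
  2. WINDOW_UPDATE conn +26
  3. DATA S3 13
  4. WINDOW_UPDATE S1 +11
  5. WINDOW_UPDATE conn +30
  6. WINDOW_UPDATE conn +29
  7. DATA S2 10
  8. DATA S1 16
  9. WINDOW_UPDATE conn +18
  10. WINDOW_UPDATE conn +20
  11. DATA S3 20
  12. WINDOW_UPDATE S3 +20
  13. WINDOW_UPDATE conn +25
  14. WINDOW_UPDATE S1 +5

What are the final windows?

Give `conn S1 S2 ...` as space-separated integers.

Answer: 108 39 29 26 19

Derivation:
Op 1: conn=19 S1=39 S2=39 S3=39 S4=19 blocked=[]
Op 2: conn=45 S1=39 S2=39 S3=39 S4=19 blocked=[]
Op 3: conn=32 S1=39 S2=39 S3=26 S4=19 blocked=[]
Op 4: conn=32 S1=50 S2=39 S3=26 S4=19 blocked=[]
Op 5: conn=62 S1=50 S2=39 S3=26 S4=19 blocked=[]
Op 6: conn=91 S1=50 S2=39 S3=26 S4=19 blocked=[]
Op 7: conn=81 S1=50 S2=29 S3=26 S4=19 blocked=[]
Op 8: conn=65 S1=34 S2=29 S3=26 S4=19 blocked=[]
Op 9: conn=83 S1=34 S2=29 S3=26 S4=19 blocked=[]
Op 10: conn=103 S1=34 S2=29 S3=26 S4=19 blocked=[]
Op 11: conn=83 S1=34 S2=29 S3=6 S4=19 blocked=[]
Op 12: conn=83 S1=34 S2=29 S3=26 S4=19 blocked=[]
Op 13: conn=108 S1=34 S2=29 S3=26 S4=19 blocked=[]
Op 14: conn=108 S1=39 S2=29 S3=26 S4=19 blocked=[]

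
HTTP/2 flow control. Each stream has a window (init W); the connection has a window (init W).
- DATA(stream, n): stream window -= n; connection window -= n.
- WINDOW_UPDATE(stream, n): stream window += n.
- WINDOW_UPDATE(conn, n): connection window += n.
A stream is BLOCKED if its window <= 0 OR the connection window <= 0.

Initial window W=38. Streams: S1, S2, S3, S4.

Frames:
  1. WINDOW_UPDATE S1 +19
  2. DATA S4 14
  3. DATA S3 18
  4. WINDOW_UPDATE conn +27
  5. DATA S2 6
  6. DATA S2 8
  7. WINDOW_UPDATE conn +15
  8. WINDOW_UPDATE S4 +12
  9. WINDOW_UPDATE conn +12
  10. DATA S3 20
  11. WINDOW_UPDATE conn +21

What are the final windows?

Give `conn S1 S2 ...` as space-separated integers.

Answer: 47 57 24 0 36

Derivation:
Op 1: conn=38 S1=57 S2=38 S3=38 S4=38 blocked=[]
Op 2: conn=24 S1=57 S2=38 S3=38 S4=24 blocked=[]
Op 3: conn=6 S1=57 S2=38 S3=20 S4=24 blocked=[]
Op 4: conn=33 S1=57 S2=38 S3=20 S4=24 blocked=[]
Op 5: conn=27 S1=57 S2=32 S3=20 S4=24 blocked=[]
Op 6: conn=19 S1=57 S2=24 S3=20 S4=24 blocked=[]
Op 7: conn=34 S1=57 S2=24 S3=20 S4=24 blocked=[]
Op 8: conn=34 S1=57 S2=24 S3=20 S4=36 blocked=[]
Op 9: conn=46 S1=57 S2=24 S3=20 S4=36 blocked=[]
Op 10: conn=26 S1=57 S2=24 S3=0 S4=36 blocked=[3]
Op 11: conn=47 S1=57 S2=24 S3=0 S4=36 blocked=[3]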